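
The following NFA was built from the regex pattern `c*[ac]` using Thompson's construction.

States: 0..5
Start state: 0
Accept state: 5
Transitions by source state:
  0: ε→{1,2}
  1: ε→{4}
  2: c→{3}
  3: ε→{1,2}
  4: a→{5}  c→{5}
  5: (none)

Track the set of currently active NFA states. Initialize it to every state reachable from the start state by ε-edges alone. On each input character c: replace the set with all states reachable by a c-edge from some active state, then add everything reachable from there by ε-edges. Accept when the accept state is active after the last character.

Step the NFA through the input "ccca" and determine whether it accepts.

initial (ε-close {0}): {0,1,2,4}
'c' @ 1: {1,2,3,4,5}  ✓accept
'c' @ 2: {1,2,3,4,5}  ✓accept
'c' @ 3: {1,2,3,4,5}  ✓accept
'a' @ 4: {5}  ✓accept
after full input: {5}  (accept=5 in)

Answer: ACCEPT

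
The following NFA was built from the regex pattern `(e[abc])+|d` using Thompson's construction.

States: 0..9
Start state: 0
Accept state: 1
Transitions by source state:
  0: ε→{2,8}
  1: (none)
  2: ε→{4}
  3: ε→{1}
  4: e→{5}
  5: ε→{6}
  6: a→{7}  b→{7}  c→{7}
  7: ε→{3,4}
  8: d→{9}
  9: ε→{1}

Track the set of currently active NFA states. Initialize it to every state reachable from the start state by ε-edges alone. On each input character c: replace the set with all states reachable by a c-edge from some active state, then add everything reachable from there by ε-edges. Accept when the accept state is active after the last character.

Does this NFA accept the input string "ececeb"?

Answer: ACCEPT

Derivation:
initial (ε-close {0}): {0,2,4,8}
'e' @ 1: {5,6}
'c' @ 2: {1,3,4,7}  ✓accept
'e' @ 3: {5,6}
'c' @ 4: {1,3,4,7}  ✓accept
'e' @ 5: {5,6}
'b' @ 6: {1,3,4,7}  ✓accept
after full input: {1,3,4,7}  (accept=1 in)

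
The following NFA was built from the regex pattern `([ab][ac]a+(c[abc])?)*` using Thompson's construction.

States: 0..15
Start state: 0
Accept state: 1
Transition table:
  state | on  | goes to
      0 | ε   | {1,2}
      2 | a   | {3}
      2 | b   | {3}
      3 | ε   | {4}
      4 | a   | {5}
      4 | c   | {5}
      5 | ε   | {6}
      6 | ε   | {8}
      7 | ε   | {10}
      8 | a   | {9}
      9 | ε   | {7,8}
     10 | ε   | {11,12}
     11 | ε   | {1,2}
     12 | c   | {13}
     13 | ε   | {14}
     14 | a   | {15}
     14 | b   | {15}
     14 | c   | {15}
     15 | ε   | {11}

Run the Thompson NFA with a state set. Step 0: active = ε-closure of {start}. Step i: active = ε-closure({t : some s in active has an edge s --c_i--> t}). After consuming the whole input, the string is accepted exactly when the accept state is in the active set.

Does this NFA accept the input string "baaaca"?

initial (ε-close {0}): {0,1,2}
'b' @ 1: {3,4}
'a' @ 2: {5,6,8}
'a' @ 3: {1,2,7,8,9,10,11,12}  ✓accept
'a' @ 4: {1,2,3,4,7,8,9,10,11,12}  ✓accept
'c' @ 5: {5,6,8,13,14}
'a' @ 6: {1,2,7,8,9,10,11,12,15}  ✓accept
after full input: {1,2,7,8,9,10,11,12,15}  (accept=1 in)

Answer: ACCEPT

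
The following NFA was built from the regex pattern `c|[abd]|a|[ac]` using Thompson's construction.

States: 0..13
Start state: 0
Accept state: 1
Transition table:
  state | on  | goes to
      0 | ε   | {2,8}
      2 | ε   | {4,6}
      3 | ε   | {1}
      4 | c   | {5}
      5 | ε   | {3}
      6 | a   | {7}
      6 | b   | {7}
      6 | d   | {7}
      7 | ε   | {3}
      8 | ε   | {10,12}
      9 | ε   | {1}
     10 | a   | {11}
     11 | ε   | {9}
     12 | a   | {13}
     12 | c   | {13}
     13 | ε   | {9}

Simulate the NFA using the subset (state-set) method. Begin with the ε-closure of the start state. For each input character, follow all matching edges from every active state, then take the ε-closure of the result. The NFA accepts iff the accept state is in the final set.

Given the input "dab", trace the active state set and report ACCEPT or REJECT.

S₀ = ε-closure({0}) = {0,2,4,6,8,10,12}
'd' @ 1: {1,3,7}  (accept∈set)
'a' @ 2: {}  — no active states
rest 'b' ignored (set empty)
after full input: {}  (accept=1 not in)

Answer: REJECT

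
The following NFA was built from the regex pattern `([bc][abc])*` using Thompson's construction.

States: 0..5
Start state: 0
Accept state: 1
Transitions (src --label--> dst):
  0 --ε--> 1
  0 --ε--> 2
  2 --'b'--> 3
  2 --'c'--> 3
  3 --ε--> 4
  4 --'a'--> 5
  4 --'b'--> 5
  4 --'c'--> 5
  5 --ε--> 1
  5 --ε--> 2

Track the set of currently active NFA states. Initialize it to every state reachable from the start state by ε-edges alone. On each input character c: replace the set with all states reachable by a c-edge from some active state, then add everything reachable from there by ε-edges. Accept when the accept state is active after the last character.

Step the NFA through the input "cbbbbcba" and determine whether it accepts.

start: ε-closure({0}) = {0,1,2}
'c' @ 1: {3,4}
'b' @ 2: {1,2,5}  ✓accept
'b' @ 3: {3,4}
'b' @ 4: {1,2,5}  ✓accept
'b' @ 5: {3,4}
'c' @ 6: {1,2,5}  ✓accept
'b' @ 7: {3,4}
'a' @ 8: {1,2,5}  ✓accept
final: {1,2,5}; accept 1 in set

Answer: ACCEPT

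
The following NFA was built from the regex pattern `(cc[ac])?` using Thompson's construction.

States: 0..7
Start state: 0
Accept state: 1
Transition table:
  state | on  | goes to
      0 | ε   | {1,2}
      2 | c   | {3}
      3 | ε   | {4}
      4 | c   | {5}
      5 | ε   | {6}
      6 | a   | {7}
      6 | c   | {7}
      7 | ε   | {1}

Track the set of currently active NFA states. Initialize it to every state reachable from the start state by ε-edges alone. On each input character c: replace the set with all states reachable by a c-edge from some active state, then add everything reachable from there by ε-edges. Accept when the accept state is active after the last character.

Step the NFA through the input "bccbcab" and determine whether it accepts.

Answer: REJECT

Steps:
S₀ = ε-closure({0}) = {0,1,2}
'b' @ 1: {}  — state set empty
rest 'ccbcab' ignored (set empty)
final: {}; accept 1 not in set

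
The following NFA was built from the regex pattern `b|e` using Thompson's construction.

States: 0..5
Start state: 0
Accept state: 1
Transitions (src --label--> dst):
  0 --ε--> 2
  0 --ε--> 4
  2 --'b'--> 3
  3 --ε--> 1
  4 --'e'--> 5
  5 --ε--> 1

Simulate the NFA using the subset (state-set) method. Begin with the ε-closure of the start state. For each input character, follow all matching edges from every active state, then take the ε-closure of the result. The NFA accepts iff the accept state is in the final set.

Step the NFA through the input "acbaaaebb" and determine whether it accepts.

S₀ = ε-closure({0}) = {0,2,4}
'a' @ 1: {}  — dead — no transitions
rest 'cbaaaebb' ignored (set empty)
end set {} — state 1 not in

Answer: REJECT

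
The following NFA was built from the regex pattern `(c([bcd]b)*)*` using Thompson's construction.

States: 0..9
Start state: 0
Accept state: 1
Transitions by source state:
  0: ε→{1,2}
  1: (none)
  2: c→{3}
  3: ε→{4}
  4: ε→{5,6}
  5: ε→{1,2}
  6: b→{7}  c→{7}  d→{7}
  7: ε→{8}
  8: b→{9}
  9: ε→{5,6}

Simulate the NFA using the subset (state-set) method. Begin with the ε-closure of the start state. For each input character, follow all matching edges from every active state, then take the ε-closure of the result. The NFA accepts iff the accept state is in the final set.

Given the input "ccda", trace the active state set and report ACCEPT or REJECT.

S₀ = ε-closure({0}) = {0,1,2}
'c' @ 1: {1,2,3,4,5,6}  [accepting]
'c' @ 2: {1,2,3,4,5,6,7,8}  [accepting]
'd' @ 3: {7,8}
'a' @ 4: {}  — no active states
after full input: {}  (accept=1 not in)

Answer: REJECT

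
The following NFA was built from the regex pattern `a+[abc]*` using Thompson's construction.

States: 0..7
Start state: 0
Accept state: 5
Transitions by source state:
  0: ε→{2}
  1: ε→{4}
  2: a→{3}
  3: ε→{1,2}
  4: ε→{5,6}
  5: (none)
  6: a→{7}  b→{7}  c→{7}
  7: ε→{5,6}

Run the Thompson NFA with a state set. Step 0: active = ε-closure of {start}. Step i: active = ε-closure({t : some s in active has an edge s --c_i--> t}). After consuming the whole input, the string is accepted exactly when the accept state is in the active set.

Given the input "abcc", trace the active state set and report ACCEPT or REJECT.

Answer: ACCEPT

Steps:
start: ε-closure({0}) = {0,2}
'a' @ 1: {1,2,3,4,5,6}  (accept∈set)
'b' @ 2: {5,6,7}  (accept∈set)
'c' @ 3: {5,6,7}  (accept∈set)
'c' @ 4: {5,6,7}  (accept∈set)
final: {5,6,7}; accept 5 in set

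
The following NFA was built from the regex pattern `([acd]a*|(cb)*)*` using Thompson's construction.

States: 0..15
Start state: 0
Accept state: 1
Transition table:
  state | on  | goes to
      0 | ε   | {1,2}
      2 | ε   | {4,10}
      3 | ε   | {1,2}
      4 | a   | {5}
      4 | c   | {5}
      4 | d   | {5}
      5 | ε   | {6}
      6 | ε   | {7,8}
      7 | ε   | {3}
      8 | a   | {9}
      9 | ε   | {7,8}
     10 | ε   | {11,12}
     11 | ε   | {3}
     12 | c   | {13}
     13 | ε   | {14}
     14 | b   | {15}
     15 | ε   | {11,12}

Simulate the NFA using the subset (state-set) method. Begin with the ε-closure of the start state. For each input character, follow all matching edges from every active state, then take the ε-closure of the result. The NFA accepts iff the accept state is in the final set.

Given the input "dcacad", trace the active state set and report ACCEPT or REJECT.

S₀ = ε-closure({0}) = {0,1,2,3,4,10,11,12}
'd' @ 1: {1,2,3,4,5,6,7,8,10,11,12}  (accept∈set)
'c' @ 2: {1,2,3,4,5,6,7,8,10,11,12,13,14}  (accept∈set)
'a' @ 3: {1,2,3,4,5,6,7,8,9,10,11,12}  (accept∈set)
'c' @ 4: {1,2,3,4,5,6,7,8,10,11,12,13,14}  (accept∈set)
'a' @ 5: {1,2,3,4,5,6,7,8,9,10,11,12}  (accept∈set)
'd' @ 6: {1,2,3,4,5,6,7,8,10,11,12}  (accept∈set)
end set {1,2,3,4,5,6,7,8,10,11,12} — state 1 in

Answer: ACCEPT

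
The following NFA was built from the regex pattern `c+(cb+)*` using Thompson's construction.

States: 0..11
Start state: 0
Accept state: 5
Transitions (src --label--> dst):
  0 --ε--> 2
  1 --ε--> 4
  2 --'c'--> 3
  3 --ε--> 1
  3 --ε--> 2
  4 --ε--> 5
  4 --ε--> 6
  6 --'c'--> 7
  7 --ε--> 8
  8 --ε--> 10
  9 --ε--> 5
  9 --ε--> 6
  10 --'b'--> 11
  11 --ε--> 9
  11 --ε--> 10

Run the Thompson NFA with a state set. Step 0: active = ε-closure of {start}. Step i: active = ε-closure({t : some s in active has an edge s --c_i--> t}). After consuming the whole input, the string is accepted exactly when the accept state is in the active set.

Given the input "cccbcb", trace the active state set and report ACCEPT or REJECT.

start: ε-closure({0}) = {0,2}
'c' @ 1: {1,2,3,4,5,6}  ✓accept
'c' @ 2: {1,2,3,4,5,6,7,8,10}  ✓accept
'c' @ 3: {1,2,3,4,5,6,7,8,10}  ✓accept
'b' @ 4: {5,6,9,10,11}  ✓accept
'c' @ 5: {7,8,10}
'b' @ 6: {5,6,9,10,11}  ✓accept
after full input: {5,6,9,10,11}  (accept=5 in)

Answer: ACCEPT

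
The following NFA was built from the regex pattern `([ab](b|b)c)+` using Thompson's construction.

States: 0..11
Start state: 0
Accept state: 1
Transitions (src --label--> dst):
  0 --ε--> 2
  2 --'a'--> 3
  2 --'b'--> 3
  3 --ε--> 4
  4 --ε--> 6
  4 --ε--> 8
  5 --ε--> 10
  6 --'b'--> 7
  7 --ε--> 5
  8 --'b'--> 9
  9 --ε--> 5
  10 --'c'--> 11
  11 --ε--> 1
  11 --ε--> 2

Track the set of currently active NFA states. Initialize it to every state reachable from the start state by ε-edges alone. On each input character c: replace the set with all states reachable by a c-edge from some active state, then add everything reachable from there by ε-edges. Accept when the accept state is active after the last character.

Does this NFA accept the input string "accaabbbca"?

S₀ = ε-closure({0}) = {0,2}
'a' @ 1: {3,4,6,8}
'c' @ 2: {}  — state set empty
rest 'caabbbca' ignored (set empty)
final: {}; accept 1 not in set

Answer: REJECT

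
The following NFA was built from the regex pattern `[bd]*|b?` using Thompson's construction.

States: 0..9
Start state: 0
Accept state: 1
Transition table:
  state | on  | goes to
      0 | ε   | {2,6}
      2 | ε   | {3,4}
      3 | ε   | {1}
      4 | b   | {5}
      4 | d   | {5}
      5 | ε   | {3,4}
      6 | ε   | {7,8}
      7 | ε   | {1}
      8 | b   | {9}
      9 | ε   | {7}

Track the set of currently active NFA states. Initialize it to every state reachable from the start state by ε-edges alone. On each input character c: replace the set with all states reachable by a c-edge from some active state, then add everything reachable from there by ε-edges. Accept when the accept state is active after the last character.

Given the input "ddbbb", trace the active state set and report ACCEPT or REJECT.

Answer: ACCEPT

Derivation:
initial (ε-close {0}): {0,1,2,3,4,6,7,8}
'd' @ 1: {1,3,4,5}  (accept∈set)
'd' @ 2: {1,3,4,5}  (accept∈set)
'b' @ 3: {1,3,4,5}  (accept∈set)
'b' @ 4: {1,3,4,5}  (accept∈set)
'b' @ 5: {1,3,4,5}  (accept∈set)
end set {1,3,4,5} — state 1 in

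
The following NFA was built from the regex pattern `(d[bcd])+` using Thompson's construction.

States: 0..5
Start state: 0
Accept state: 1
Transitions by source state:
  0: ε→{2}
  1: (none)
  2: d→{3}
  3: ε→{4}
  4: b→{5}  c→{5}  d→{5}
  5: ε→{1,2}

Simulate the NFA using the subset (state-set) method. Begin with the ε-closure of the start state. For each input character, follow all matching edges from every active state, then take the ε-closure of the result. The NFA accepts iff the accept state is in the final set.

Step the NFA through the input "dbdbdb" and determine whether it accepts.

start: ε-closure({0}) = {0,2}
'd' @ 1: {3,4}
'b' @ 2: {1,2,5}  [accepting]
'd' @ 3: {3,4}
'b' @ 4: {1,2,5}  [accepting]
'd' @ 5: {3,4}
'b' @ 6: {1,2,5}  [accepting]
end set {1,2,5} — state 1 in

Answer: ACCEPT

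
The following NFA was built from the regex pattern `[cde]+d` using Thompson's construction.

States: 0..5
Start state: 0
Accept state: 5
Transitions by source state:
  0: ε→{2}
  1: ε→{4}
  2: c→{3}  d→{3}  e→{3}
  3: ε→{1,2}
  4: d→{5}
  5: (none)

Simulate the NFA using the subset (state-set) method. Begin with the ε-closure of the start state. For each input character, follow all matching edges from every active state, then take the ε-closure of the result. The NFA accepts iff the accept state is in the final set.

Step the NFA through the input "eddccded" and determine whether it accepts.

Answer: ACCEPT

Derivation:
start: ε-closure({0}) = {0,2}
'e' @ 1: {1,2,3,4}
'd' @ 2: {1,2,3,4,5}  [accepting]
'd' @ 3: {1,2,3,4,5}  [accepting]
'c' @ 4: {1,2,3,4}
'c' @ 5: {1,2,3,4}
'd' @ 6: {1,2,3,4,5}  [accepting]
'e' @ 7: {1,2,3,4}
'd' @ 8: {1,2,3,4,5}  [accepting]
final: {1,2,3,4,5}; accept 5 in set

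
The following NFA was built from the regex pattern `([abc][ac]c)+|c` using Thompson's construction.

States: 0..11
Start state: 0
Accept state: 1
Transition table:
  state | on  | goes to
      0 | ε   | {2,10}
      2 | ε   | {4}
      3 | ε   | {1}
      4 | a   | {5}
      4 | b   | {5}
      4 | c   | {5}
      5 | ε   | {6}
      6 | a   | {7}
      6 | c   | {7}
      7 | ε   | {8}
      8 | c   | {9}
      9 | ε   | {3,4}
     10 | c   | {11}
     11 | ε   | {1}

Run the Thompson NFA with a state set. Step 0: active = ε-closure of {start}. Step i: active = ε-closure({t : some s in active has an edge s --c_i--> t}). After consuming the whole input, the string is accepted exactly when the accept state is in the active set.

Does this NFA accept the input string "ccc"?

Answer: ACCEPT

Derivation:
S₀ = ε-closure({0}) = {0,2,4,10}
'c' @ 1: {1,5,6,11}  ✓accept
'c' @ 2: {7,8}
'c' @ 3: {1,3,4,9}  ✓accept
final: {1,3,4,9}; accept 1 in set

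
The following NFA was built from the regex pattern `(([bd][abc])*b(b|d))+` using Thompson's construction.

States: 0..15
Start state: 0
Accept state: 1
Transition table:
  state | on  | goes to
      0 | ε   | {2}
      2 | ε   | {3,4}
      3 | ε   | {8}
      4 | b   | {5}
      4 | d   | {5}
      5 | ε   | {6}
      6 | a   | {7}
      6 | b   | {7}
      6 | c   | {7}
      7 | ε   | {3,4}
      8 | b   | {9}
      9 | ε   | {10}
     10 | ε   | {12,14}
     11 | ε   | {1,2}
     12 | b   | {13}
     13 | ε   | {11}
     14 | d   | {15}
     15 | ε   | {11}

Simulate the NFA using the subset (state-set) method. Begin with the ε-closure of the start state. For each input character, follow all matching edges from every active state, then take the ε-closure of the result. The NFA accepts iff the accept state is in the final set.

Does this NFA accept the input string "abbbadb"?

initial (ε-close {0}): {0,2,3,4,8}
'a' @ 1: {}  — no active states
rest 'bbbadb' ignored (set empty)
final: {}; accept 1 not in set

Answer: REJECT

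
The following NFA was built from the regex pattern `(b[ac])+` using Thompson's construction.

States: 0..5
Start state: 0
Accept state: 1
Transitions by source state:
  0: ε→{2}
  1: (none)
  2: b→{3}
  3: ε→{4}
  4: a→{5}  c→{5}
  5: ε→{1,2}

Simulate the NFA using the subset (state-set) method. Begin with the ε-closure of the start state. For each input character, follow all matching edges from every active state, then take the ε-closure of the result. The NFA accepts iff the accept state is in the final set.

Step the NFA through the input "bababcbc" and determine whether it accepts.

Answer: ACCEPT

Trace:
S₀ = ε-closure({0}) = {0,2}
'b' @ 1: {3,4}
'a' @ 2: {1,2,5}  [accepting]
'b' @ 3: {3,4}
'a' @ 4: {1,2,5}  [accepting]
'b' @ 5: {3,4}
'c' @ 6: {1,2,5}  [accepting]
'b' @ 7: {3,4}
'c' @ 8: {1,2,5}  [accepting]
after full input: {1,2,5}  (accept=1 in)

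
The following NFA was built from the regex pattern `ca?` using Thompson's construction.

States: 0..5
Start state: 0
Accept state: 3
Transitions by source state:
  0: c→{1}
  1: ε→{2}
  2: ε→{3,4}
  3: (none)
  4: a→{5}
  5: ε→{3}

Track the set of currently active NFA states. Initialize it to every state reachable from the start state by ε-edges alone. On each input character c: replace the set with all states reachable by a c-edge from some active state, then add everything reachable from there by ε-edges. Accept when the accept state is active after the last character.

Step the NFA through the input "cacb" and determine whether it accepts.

Answer: REJECT

Derivation:
initial (ε-close {0}): {0}
'c' @ 1: {1,2,3,4}  [accepting]
'a' @ 2: {3,5}  [accepting]
'c' @ 3: {}  — no active states
rest 'b' ignored (set empty)
final: {}; accept 3 not in set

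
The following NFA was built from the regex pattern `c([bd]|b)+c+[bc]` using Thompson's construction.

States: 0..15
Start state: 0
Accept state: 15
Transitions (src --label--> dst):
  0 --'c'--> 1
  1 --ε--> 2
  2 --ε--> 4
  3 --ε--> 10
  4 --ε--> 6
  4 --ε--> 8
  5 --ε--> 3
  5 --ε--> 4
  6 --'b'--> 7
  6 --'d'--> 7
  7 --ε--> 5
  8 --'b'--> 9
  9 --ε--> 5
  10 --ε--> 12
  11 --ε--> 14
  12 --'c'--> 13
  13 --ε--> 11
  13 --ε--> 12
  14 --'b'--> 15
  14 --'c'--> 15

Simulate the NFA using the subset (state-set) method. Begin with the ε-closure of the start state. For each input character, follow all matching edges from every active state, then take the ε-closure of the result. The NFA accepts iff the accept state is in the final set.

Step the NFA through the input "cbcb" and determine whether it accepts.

Answer: ACCEPT

Trace:
S₀ = ε-closure({0}) = {0}
'c' @ 1: {1,2,4,6,8}
'b' @ 2: {3,4,5,6,7,8,9,10,12}
'c' @ 3: {11,12,13,14}
'b' @ 4: {15}  (accept∈set)
after full input: {15}  (accept=15 in)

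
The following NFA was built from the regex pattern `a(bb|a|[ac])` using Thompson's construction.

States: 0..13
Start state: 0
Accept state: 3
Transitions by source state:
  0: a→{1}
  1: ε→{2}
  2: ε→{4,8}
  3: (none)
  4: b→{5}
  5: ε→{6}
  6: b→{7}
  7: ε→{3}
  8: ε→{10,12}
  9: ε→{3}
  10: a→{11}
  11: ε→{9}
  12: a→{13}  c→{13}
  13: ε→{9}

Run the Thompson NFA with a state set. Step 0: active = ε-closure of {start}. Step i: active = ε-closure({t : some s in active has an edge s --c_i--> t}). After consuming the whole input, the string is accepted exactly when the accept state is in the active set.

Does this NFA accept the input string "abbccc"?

Answer: REJECT

Steps:
start: ε-closure({0}) = {0}
'a' @ 1: {1,2,4,8,10,12}
'b' @ 2: {5,6}
'b' @ 3: {3,7}  ✓accept
'c' @ 4: {}  — state set empty
rest 'cc' ignored (set empty)
end set {} — state 3 not in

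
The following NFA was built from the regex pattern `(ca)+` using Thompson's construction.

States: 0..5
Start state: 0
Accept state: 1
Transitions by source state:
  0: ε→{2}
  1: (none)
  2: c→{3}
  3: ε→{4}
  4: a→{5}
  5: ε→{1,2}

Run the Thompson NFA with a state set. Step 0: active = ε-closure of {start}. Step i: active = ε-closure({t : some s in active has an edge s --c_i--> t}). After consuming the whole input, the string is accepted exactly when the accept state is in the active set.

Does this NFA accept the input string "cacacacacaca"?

S₀ = ε-closure({0}) = {0,2}
'c' @ 1: {3,4}
'a' @ 2: {1,2,5}  (accept∈set)
'c' @ 3: {3,4}
'a' @ 4: {1,2,5}  (accept∈set)
'c' @ 5: {3,4}
'a' @ 6: {1,2,5}  (accept∈set)
'c' @ 7: {3,4}
'a' @ 8: {1,2,5}  (accept∈set)
'c' @ 9: {3,4}
'a' @ 10: {1,2,5}  (accept∈set)
'c' @ 11: {3,4}
'a' @ 12: {1,2,5}  (accept∈set)
final: {1,2,5}; accept 1 in set

Answer: ACCEPT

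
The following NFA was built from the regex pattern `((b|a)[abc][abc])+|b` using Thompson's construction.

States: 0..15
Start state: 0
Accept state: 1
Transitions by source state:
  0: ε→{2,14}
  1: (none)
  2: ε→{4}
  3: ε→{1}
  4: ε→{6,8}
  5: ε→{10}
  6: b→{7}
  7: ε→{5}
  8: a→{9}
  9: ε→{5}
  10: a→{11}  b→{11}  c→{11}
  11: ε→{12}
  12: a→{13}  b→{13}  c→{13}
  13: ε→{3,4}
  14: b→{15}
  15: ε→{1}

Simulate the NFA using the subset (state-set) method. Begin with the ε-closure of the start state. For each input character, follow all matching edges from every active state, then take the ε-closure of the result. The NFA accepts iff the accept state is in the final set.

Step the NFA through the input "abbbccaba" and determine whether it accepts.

initial (ε-close {0}): {0,2,4,6,8,14}
'a' @ 1: {5,9,10}
'b' @ 2: {11,12}
'b' @ 3: {1,3,4,6,8,13}  [accepting]
'b' @ 4: {5,7,10}
'c' @ 5: {11,12}
'c' @ 6: {1,3,4,6,8,13}  [accepting]
'a' @ 7: {5,9,10}
'b' @ 8: {11,12}
'a' @ 9: {1,3,4,6,8,13}  [accepting]
after full input: {1,3,4,6,8,13}  (accept=1 in)

Answer: ACCEPT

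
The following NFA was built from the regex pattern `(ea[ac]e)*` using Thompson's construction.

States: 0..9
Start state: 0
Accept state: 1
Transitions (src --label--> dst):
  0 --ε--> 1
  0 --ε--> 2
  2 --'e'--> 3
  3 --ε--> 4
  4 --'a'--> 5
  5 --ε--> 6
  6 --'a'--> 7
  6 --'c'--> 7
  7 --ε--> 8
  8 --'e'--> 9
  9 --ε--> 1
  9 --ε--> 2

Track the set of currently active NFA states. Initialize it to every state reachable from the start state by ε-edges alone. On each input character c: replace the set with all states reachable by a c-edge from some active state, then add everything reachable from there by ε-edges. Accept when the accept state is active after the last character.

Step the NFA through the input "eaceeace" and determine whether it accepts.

Answer: ACCEPT

Derivation:
initial (ε-close {0}): {0,1,2}
'e' @ 1: {3,4}
'a' @ 2: {5,6}
'c' @ 3: {7,8}
'e' @ 4: {1,2,9}  (accept∈set)
'e' @ 5: {3,4}
'a' @ 6: {5,6}
'c' @ 7: {7,8}
'e' @ 8: {1,2,9}  (accept∈set)
end set {1,2,9} — state 1 in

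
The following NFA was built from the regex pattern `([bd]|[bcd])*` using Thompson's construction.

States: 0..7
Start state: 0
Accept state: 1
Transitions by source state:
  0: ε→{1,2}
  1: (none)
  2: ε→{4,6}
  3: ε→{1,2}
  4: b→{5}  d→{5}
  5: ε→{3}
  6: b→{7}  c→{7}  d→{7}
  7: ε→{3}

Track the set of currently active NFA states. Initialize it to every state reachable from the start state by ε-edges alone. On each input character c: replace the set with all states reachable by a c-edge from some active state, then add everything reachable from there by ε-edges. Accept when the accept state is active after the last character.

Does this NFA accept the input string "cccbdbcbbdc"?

start: ε-closure({0}) = {0,1,2,4,6}
'c' @ 1: {1,2,3,4,6,7}  [accepting]
'c' @ 2: {1,2,3,4,6,7}  [accepting]
'c' @ 3: {1,2,3,4,6,7}  [accepting]
'b' @ 4: {1,2,3,4,5,6,7}  [accepting]
'd' @ 5: {1,2,3,4,5,6,7}  [accepting]
'b' @ 6: {1,2,3,4,5,6,7}  [accepting]
'c' @ 7: {1,2,3,4,6,7}  [accepting]
'b' @ 8: {1,2,3,4,5,6,7}  [accepting]
'b' @ 9: {1,2,3,4,5,6,7}  [accepting]
'd' @ 10: {1,2,3,4,5,6,7}  [accepting]
'c' @ 11: {1,2,3,4,6,7}  [accepting]
end set {1,2,3,4,6,7} — state 1 in

Answer: ACCEPT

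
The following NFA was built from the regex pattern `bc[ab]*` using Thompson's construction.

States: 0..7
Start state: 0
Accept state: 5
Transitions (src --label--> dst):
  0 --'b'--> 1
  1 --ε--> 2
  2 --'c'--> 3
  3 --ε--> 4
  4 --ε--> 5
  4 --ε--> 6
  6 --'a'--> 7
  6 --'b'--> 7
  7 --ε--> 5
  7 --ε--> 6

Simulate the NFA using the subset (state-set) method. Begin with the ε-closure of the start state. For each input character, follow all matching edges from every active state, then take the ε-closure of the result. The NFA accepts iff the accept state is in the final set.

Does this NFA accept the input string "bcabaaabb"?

Answer: ACCEPT

Trace:
start: ε-closure({0}) = {0}
'b' @ 1: {1,2}
'c' @ 2: {3,4,5,6}  [accepting]
'a' @ 3: {5,6,7}  [accepting]
'b' @ 4: {5,6,7}  [accepting]
'a' @ 5: {5,6,7}  [accepting]
'a' @ 6: {5,6,7}  [accepting]
'a' @ 7: {5,6,7}  [accepting]
'b' @ 8: {5,6,7}  [accepting]
'b' @ 9: {5,6,7}  [accepting]
end set {5,6,7} — state 5 in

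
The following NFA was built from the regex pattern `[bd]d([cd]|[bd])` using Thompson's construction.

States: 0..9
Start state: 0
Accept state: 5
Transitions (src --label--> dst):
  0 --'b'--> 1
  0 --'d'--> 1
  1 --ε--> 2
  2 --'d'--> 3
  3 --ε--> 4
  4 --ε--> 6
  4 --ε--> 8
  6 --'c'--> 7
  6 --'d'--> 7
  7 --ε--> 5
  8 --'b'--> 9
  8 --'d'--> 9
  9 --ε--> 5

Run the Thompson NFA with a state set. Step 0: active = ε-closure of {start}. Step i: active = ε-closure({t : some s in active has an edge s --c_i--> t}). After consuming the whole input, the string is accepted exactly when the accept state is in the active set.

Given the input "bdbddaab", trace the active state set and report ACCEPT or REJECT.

start: ε-closure({0}) = {0}
'b' @ 1: {1,2}
'd' @ 2: {3,4,6,8}
'b' @ 3: {5,9}  (accept∈set)
'd' @ 4: {}  — dead — no transitions
rest 'daab' ignored (set empty)
after full input: {}  (accept=5 not in)

Answer: REJECT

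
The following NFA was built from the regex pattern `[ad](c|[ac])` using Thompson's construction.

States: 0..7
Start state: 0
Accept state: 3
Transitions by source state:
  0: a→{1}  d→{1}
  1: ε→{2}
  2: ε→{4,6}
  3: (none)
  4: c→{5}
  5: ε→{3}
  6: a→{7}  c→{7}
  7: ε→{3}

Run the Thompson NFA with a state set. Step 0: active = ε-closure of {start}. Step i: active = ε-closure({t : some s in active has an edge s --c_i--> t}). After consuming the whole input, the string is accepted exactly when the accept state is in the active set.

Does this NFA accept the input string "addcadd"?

Answer: REJECT

Steps:
S₀ = ε-closure({0}) = {0}
'a' @ 1: {1,2,4,6}
'd' @ 2: {}  — no active states
rest 'dcadd' ignored (set empty)
final: {}; accept 3 not in set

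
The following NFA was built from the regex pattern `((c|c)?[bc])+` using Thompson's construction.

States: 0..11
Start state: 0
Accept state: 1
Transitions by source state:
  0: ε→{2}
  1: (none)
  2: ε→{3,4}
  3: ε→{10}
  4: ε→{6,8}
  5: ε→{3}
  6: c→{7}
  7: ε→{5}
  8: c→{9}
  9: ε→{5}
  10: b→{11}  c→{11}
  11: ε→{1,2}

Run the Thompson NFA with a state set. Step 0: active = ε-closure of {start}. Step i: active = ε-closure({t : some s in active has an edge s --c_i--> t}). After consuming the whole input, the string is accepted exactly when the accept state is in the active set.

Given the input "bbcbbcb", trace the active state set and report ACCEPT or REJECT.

Answer: ACCEPT

Trace:
S₀ = ε-closure({0}) = {0,2,3,4,6,8,10}
'b' @ 1: {1,2,3,4,6,8,10,11}  ✓accept
'b' @ 2: {1,2,3,4,6,8,10,11}  ✓accept
'c' @ 3: {1,2,3,4,5,6,7,8,9,10,11}  ✓accept
'b' @ 4: {1,2,3,4,6,8,10,11}  ✓accept
'b' @ 5: {1,2,3,4,6,8,10,11}  ✓accept
'c' @ 6: {1,2,3,4,5,6,7,8,9,10,11}  ✓accept
'b' @ 7: {1,2,3,4,6,8,10,11}  ✓accept
end set {1,2,3,4,6,8,10,11} — state 1 in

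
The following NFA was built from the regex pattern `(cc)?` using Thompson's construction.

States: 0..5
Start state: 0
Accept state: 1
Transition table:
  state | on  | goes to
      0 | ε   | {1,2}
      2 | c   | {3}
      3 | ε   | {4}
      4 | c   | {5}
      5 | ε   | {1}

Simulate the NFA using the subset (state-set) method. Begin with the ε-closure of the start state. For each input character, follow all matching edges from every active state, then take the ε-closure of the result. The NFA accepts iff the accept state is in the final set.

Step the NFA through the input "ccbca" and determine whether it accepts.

Answer: REJECT

Derivation:
start: ε-closure({0}) = {0,1,2}
'c' @ 1: {3,4}
'c' @ 2: {1,5}  [accepting]
'b' @ 3: {}  — dead — no transitions
rest 'ca' ignored (set empty)
after full input: {}  (accept=1 not in)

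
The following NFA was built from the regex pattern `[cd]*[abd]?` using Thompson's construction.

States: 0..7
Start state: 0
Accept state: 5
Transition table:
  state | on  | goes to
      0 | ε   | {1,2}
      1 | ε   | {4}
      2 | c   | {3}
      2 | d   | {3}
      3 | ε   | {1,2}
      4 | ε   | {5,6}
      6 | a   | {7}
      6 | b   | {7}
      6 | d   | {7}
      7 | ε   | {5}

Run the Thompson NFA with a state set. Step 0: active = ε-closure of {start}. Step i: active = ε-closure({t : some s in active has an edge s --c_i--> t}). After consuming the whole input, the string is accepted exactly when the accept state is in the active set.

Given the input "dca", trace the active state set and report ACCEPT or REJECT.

Answer: ACCEPT

Trace:
S₀ = ε-closure({0}) = {0,1,2,4,5,6}
'd' @ 1: {1,2,3,4,5,6,7}  (accept∈set)
'c' @ 2: {1,2,3,4,5,6}  (accept∈set)
'a' @ 3: {5,7}  (accept∈set)
end set {5,7} — state 5 in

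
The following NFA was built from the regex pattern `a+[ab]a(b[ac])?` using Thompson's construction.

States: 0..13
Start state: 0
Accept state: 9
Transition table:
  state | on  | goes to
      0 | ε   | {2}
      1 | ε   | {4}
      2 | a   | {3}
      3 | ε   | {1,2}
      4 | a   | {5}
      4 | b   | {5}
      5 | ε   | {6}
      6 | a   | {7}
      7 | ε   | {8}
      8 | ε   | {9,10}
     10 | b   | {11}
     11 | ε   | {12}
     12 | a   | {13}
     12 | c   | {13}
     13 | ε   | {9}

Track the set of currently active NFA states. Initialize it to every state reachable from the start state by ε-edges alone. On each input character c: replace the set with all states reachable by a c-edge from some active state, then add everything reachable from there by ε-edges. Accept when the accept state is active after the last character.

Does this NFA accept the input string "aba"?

Answer: ACCEPT

Steps:
S₀ = ε-closure({0}) = {0,2}
'a' @ 1: {1,2,3,4}
'b' @ 2: {5,6}
'a' @ 3: {7,8,9,10}  (accept∈set)
end set {7,8,9,10} — state 9 in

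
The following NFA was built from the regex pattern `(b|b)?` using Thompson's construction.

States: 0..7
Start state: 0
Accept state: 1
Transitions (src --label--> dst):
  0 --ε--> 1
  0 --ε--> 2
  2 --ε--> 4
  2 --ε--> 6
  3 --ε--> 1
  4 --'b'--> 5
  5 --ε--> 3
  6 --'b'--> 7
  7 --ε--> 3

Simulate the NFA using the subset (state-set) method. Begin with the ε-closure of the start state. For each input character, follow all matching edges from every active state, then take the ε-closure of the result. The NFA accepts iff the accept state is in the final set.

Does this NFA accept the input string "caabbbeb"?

Answer: REJECT

Derivation:
initial (ε-close {0}): {0,1,2,4,6}
'c' @ 1: {}  — dead — no transitions
rest 'aabbbeb' ignored (set empty)
final: {}; accept 1 not in set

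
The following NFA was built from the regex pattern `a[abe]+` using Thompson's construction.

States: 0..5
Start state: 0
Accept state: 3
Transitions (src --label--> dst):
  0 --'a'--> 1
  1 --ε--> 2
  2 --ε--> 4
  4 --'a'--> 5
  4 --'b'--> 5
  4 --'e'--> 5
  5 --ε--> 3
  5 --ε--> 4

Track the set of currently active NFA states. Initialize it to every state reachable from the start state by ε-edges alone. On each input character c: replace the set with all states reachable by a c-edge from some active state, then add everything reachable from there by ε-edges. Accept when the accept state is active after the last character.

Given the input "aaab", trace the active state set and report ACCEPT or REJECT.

S₀ = ε-closure({0}) = {0}
'a' @ 1: {1,2,4}
'a' @ 2: {3,4,5}  ✓accept
'a' @ 3: {3,4,5}  ✓accept
'b' @ 4: {3,4,5}  ✓accept
final: {3,4,5}; accept 3 in set

Answer: ACCEPT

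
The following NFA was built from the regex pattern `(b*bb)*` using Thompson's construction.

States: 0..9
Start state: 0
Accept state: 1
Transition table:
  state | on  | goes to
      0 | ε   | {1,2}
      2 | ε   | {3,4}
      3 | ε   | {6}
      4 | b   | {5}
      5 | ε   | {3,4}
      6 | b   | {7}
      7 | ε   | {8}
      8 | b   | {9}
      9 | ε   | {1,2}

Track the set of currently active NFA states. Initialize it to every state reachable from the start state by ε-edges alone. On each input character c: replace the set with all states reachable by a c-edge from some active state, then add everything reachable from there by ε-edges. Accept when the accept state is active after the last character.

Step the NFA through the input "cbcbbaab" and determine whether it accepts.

S₀ = ε-closure({0}) = {0,1,2,3,4,6}
'c' @ 1: {}  — state set empty
rest 'bcbbaab' ignored (set empty)
end set {} — state 1 not in

Answer: REJECT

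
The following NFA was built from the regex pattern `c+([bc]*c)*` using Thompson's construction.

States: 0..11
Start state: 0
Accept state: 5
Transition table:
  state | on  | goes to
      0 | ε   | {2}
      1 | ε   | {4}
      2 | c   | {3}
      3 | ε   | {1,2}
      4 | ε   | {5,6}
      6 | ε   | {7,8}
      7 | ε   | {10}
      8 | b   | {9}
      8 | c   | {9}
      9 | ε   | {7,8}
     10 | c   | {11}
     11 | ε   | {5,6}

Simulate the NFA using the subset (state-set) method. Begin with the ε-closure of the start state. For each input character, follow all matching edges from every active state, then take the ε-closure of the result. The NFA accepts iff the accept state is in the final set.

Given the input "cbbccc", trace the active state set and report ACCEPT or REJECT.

S₀ = ε-closure({0}) = {0,2}
'c' @ 1: {1,2,3,4,5,6,7,8,10}  ✓accept
'b' @ 2: {7,8,9,10}
'b' @ 3: {7,8,9,10}
'c' @ 4: {5,6,7,8,9,10,11}  ✓accept
'c' @ 5: {5,6,7,8,9,10,11}  ✓accept
'c' @ 6: {5,6,7,8,9,10,11}  ✓accept
final: {5,6,7,8,9,10,11}; accept 5 in set

Answer: ACCEPT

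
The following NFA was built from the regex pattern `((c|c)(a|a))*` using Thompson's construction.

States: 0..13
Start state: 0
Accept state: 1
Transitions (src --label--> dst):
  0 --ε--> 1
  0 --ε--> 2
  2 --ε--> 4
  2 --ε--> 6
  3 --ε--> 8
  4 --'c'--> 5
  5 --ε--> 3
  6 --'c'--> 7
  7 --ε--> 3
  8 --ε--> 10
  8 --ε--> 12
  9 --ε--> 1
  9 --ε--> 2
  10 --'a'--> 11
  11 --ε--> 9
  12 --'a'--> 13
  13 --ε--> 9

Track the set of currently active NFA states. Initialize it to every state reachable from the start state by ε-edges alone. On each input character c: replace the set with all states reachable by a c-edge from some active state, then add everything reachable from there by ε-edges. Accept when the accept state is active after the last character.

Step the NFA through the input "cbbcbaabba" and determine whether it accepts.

S₀ = ε-closure({0}) = {0,1,2,4,6}
'c' @ 1: {3,5,7,8,10,12}
'b' @ 2: {}  — no active states
rest 'bcbaabba' ignored (set empty)
final: {}; accept 1 not in set

Answer: REJECT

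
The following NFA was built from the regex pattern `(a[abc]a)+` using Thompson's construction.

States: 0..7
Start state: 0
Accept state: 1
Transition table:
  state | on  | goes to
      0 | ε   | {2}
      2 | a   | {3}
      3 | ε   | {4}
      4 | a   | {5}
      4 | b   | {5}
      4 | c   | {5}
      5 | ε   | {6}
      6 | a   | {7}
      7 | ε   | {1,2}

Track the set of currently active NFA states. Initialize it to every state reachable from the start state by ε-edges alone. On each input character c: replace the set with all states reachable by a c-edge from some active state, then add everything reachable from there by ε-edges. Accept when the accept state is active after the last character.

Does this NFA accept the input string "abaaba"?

start: ε-closure({0}) = {0,2}
'a' @ 1: {3,4}
'b' @ 2: {5,6}
'a' @ 3: {1,2,7}  ✓accept
'a' @ 4: {3,4}
'b' @ 5: {5,6}
'a' @ 6: {1,2,7}  ✓accept
after full input: {1,2,7}  (accept=1 in)

Answer: ACCEPT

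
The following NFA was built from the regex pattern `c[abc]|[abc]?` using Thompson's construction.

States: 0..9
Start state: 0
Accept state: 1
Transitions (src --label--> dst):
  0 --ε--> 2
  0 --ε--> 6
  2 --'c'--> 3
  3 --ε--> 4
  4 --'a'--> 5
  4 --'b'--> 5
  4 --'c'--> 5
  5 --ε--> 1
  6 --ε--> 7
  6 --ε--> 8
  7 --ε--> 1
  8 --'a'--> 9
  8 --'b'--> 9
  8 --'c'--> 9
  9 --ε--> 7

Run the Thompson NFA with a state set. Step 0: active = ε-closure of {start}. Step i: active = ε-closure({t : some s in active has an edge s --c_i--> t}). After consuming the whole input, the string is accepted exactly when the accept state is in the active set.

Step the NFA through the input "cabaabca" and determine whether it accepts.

initial (ε-close {0}): {0,1,2,6,7,8}
'c' @ 1: {1,3,4,7,9}  ✓accept
'a' @ 2: {1,5}  ✓accept
'b' @ 3: {}  — no active states
rest 'aabca' ignored (set empty)
after full input: {}  (accept=1 not in)

Answer: REJECT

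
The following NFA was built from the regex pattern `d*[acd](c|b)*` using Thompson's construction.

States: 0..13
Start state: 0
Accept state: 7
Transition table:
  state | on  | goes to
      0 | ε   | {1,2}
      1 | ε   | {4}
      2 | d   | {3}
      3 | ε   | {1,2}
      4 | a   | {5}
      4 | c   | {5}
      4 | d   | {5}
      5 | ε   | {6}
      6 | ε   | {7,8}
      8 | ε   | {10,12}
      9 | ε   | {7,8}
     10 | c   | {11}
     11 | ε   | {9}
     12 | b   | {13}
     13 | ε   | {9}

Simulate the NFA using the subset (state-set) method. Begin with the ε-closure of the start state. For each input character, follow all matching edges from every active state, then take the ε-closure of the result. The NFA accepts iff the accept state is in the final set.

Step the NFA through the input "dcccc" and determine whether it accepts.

start: ε-closure({0}) = {0,1,2,4}
'd' @ 1: {1,2,3,4,5,6,7,8,10,12}  [accepting]
'c' @ 2: {5,6,7,8,9,10,11,12}  [accepting]
'c' @ 3: {7,8,9,10,11,12}  [accepting]
'c' @ 4: {7,8,9,10,11,12}  [accepting]
'c' @ 5: {7,8,9,10,11,12}  [accepting]
after full input: {7,8,9,10,11,12}  (accept=7 in)

Answer: ACCEPT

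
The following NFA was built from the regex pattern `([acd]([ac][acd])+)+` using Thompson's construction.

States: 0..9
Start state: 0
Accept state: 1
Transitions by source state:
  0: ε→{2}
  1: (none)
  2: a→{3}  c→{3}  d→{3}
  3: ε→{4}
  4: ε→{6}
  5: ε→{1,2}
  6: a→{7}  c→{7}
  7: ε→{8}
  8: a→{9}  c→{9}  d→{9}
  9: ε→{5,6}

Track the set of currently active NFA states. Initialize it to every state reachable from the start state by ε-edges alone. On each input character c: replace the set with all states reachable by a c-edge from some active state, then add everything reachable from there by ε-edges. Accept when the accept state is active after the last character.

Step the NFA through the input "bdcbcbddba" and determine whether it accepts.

S₀ = ε-closure({0}) = {0,2}
'b' @ 1: {}  — no active states
rest 'dcbcbddba' ignored (set empty)
final: {}; accept 1 not in set

Answer: REJECT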